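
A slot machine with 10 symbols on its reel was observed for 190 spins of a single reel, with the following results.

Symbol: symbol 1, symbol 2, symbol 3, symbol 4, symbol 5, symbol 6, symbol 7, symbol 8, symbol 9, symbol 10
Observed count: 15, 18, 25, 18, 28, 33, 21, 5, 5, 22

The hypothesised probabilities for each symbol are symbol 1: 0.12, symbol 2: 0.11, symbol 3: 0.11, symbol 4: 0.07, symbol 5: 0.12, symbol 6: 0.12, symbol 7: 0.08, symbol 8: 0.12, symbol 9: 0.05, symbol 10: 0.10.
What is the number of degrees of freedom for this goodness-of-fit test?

There are k = 10 categories and no parameters were estimated from the data, so df = 10 − 1 = 9.

9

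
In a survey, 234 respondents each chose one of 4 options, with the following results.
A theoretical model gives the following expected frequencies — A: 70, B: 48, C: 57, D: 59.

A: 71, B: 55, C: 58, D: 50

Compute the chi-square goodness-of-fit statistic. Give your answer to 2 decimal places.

2.43

A: (71 − 70)²/70 = 1/70 = 0.014
B: (55 − 48)²/48 = 49/48 = 1.021
C: (58 − 57)²/57 = 1/57 = 0.018
D: (50 − 59)²/59 = 81/59 = 1.373
Sum = 2.43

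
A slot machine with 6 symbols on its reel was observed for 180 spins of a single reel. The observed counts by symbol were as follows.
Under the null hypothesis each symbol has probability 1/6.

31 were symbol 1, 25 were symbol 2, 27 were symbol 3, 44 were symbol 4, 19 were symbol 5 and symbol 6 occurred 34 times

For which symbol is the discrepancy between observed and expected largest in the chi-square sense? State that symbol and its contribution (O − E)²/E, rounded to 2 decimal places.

symbol 4, 6.53

Under H₀ each category has probability 1/6, so each expected count is 180/6 = 30.
symbol 1: (31 − 30)²/30 = 1/30 = 0.033
symbol 2: (25 − 30)²/30 = 25/30 = 0.833
symbol 3: (27 − 30)²/30 = 9/30 = 0.300
symbol 4: (44 − 30)²/30 = 196/30 = 6.533
symbol 5: (19 − 30)²/30 = 121/30 = 4.033
symbol 6: (34 − 30)²/30 = 16/30 = 0.533
The largest term is for symbol 4: 6.53.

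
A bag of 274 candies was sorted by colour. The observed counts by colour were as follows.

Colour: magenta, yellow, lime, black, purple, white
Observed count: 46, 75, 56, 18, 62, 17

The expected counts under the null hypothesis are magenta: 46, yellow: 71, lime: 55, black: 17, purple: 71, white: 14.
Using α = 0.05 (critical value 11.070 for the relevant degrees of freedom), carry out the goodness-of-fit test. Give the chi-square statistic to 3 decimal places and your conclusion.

2.086; do not reject

magenta: (46 − 46)²/46 = 0/46 = 0.0000
yellow: (75 − 71)²/71 = 16/71 = 0.2254
lime: (56 − 55)²/55 = 1/55 = 0.0182
black: (18 − 17)²/17 = 1/17 = 0.0588
purple: (62 − 71)²/71 = 81/71 = 1.1408
white: (17 − 14)²/14 = 9/14 = 0.6429
Sum = 2.086
df = 5. Since 2.086 < 11.070, we do not reject H₀.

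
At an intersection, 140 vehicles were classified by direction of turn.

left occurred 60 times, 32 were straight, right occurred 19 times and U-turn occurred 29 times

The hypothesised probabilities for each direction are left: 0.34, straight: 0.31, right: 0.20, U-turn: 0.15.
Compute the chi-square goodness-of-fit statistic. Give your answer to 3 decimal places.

Expected counts E_i = n·p_i: 140×0.34 = 47.6, 140×0.31 = 43.4, 140×0.20 = 28, 140×0.15 = 21.
cat           O        E   (O−E)²/E
left         60     47.6     3.2303
straight     32     43.4     2.9945
right        19       28     2.8929
U-turn       29       21     3.0476
Sum = 12.165

12.165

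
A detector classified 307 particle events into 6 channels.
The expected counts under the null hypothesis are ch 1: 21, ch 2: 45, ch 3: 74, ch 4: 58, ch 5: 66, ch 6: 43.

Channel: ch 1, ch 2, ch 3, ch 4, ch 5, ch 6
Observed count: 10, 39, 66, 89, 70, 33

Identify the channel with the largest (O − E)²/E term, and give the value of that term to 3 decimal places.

ch 1: (10 − 21)²/21 = 121/21 = 5.7619
ch 2: (39 − 45)²/45 = 36/45 = 0.8000
ch 3: (66 − 74)²/74 = 64/74 = 0.8649
ch 4: (89 − 58)²/58 = 961/58 = 16.5690
ch 5: (70 − 66)²/66 = 16/66 = 0.2424
ch 6: (33 − 43)²/43 = 100/43 = 2.3256
The largest term is for ch 4: 16.569.

ch 4, 16.569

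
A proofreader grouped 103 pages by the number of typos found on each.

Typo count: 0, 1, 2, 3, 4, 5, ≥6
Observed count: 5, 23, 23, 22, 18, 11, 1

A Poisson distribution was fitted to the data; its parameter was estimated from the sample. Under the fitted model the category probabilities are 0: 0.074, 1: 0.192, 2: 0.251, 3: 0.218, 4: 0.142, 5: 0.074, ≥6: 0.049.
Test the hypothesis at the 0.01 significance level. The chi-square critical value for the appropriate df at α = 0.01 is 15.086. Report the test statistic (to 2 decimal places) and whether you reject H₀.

Expected counts E_i = n·p_i: 103×0.074 = 7.622, 103×0.192 = 19.776, 103×0.251 = 25.853, 103×0.218 = 22.454, 103×0.142 = 14.626, 103×0.074 = 7.622, 103×0.049 = 5.047.
0: (5 − 7.622)²/7.622 = 6.874884/7.622 = 0.902
1: (23 − 19.776)²/19.776 = 10.394176/19.776 = 0.526
2: (23 − 25.853)²/25.853 = 8.139609/25.853 = 0.315
3: (22 − 22.454)²/22.454 = 0.206116/22.454 = 0.009
4: (18 − 14.626)²/14.626 = 11.383876/14.626 = 0.778
5: (11 − 7.622)²/7.622 = 11.410884/7.622 = 1.497
≥6: (1 − 5.047)²/5.047 = 16.378209/5.047 = 3.245
Sum = 7.27
df = 5. Since 7.27 < 15.086, we do not reject H₀.

7.27; do not reject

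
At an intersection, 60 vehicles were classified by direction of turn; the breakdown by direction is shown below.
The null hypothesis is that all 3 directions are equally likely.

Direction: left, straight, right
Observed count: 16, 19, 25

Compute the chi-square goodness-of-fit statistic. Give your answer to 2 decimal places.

2.10

Expected count for each of the 3 categories: 60/3 = 20.
χ² = (16−20)²/20 + (19−20)²/20 + (25−20)²/20
   = 0.800 + 0.050 + 1.250
Sum = 2.10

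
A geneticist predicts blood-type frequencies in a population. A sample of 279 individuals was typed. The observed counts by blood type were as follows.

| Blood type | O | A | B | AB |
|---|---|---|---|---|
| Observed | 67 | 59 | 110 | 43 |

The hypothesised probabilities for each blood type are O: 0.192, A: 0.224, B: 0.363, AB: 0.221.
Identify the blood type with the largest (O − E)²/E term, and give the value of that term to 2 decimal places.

Expected counts E_i = n·p_i: 279×0.192 = 53.568, 279×0.224 = 62.496, 279×0.363 = 101.277, 279×0.221 = 61.659.
O: (67 − 53.568)²/53.568 = 180.418624/53.568 = 3.368
A: (59 − 62.496)²/62.496 = 12.222016/62.496 = 0.196
B: (110 − 101.277)²/101.277 = 76.090729/101.277 = 0.751
AB: (43 − 61.659)²/61.659 = 348.158281/61.659 = 5.647
The largest term is for AB: 5.65.

AB, 5.65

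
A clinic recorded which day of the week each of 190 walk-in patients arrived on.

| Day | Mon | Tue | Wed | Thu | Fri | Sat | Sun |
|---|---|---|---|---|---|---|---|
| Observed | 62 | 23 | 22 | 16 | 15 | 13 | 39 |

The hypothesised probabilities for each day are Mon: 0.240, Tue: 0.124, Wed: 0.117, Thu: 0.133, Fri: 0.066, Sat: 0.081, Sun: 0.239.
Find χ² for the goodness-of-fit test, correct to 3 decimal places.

Expected counts E_i = n·p_i: 190×0.240 = 45.6, 190×0.124 = 23.56, 190×0.117 = 22.23, 190×0.133 = 25.27, 190×0.066 = 12.54, 190×0.081 = 15.39, 190×0.239 = 45.41.
χ² = (62−45.6)²/45.6 + (23−23.56)²/23.56 + (22−22.23)²/22.23 + (16−25.27)²/25.27 + (15−12.54)²/12.54 + (13−15.39)²/15.39 + (39−45.41)²/45.41
   = 5.8982 + 0.0133 + 0.0024 + 3.4006 + 0.4826 + 0.3712 + 0.9048
Sum = 11.073

11.073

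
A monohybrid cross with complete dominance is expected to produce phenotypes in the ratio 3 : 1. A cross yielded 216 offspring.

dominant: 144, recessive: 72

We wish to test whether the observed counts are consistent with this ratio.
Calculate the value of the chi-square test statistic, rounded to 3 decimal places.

8.000

Ratio total = 4. Expected counts: 216×3/4 = 162, 216×1/4 = 54.
χ² = (144−162)²/162 + (72−54)²/54
   = 2.0000 + 6.0000
Sum = 8.000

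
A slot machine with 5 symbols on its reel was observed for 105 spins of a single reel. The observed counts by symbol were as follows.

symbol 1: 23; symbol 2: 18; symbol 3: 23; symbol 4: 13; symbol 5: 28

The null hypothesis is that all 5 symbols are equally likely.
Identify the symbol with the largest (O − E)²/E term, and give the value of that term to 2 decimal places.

symbol 4, 3.05

Under H₀ each category has probability 1/5, so each expected count is 105/5 = 21.
χ² = (23−21)²/21 + (18−21)²/21 + (23−21)²/21 + (13−21)²/21 + (28−21)²/21
   = 0.190 + 0.429 + 0.190 + 3.048 + 2.333
The largest term is for symbol 4: 3.05.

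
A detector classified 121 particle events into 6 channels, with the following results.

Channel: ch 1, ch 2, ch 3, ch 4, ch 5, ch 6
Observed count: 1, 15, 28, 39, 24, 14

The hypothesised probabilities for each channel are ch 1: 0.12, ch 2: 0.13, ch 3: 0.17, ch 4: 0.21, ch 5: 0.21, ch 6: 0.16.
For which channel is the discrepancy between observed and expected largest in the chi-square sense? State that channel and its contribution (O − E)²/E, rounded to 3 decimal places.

Expected counts E_i = n·p_i: 121×0.12 = 14.52, 121×0.13 = 15.73, 121×0.17 = 20.57, 121×0.21 = 25.41, 121×0.21 = 25.41, 121×0.16 = 19.36.
cat         O        E   (O−E)²/E
ch 1        1    14.52    12.5889
ch 2       15    15.73     0.0339
ch 3       28    20.57     2.6838
ch 4       39    25.41     7.2683
ch 5       24    25.41     0.0782
ch 6       14    19.36     1.4840
The largest term is for ch 1: 12.589.

ch 1, 12.589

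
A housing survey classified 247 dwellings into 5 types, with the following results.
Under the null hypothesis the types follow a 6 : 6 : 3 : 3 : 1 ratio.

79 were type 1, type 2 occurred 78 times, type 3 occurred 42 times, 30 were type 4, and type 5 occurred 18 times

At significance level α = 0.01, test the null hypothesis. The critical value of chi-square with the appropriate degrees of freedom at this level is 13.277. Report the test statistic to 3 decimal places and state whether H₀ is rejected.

Ratio total = 19. Expected counts: 247×6/19 = 78, 247×6/19 = 78, 247×3/19 = 39, 247×3/19 = 39, 247×1/19 = 13.
cat         O        E   (O−E)²/E
type 1     79       78     0.0128
type 2     78       78     0.0000
type 3     42       39     0.2308
type 4     30       39     2.0769
type 5     18       13     1.9231
Sum = 4.244
df = 4. Since 4.244 < 13.277, we do not reject H₀.

4.244; do not reject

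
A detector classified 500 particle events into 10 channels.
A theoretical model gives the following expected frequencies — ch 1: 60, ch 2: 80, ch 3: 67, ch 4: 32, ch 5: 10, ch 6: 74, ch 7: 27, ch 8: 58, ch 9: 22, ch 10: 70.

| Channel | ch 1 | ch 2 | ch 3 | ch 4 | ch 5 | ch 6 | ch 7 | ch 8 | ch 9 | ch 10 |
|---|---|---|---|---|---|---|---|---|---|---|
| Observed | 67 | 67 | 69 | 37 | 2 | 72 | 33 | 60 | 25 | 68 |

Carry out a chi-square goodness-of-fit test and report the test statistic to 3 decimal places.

12.093

χ² = (67−60)²/60 + (67−80)²/80 + (69−67)²/67 + (37−32)²/32 + (2−10)²/10 + (72−74)²/74 + (33−27)²/27 + (60−58)²/58 + (25−22)²/22 + (68−70)²/70
   = 0.8167 + 2.1125 + 0.0597 + 0.7813 + 6.4000 + 0.0541 + 1.3333 + 0.0690 + 0.4091 + 0.0571
Sum = 12.093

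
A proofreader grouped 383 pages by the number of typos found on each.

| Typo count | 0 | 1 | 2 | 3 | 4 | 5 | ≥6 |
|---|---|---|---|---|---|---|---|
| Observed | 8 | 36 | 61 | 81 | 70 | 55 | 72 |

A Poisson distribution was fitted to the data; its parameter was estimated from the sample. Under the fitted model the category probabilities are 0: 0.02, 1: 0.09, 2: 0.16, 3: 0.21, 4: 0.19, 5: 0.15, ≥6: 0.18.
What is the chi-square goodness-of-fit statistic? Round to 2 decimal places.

Expected counts E_i = n·p_i: 383×0.02 = 7.66, 383×0.09 = 34.47, 383×0.16 = 61.28, 383×0.21 = 80.43, 383×0.19 = 72.77, 383×0.15 = 57.45, 383×0.18 = 68.94.
χ² = (8−7.66)²/7.66 + (36−34.47)²/34.47 + (61−61.28)²/61.28 + (81−80.43)²/80.43 + (70−72.77)²/72.77 + (55−57.45)²/57.45 + (72−68.94)²/68.94
   = 0.015 + 0.068 + 0.001 + 0.004 + 0.105 + 0.104 + 0.136
Sum = 0.43

0.43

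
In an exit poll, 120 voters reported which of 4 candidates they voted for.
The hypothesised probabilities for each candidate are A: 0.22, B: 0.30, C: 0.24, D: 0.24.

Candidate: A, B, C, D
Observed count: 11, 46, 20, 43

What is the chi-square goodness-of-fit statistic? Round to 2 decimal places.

Expected counts E_i = n·p_i: 120×0.22 = 26.4, 120×0.30 = 36, 120×0.24 = 28.8, 120×0.24 = 28.8.
cat         O        E   (O−E)²/E
A          11     26.4      8.983
B          46       36      2.778
C          20     28.8      2.689
D          43     28.8      7.001
Sum = 21.45

21.45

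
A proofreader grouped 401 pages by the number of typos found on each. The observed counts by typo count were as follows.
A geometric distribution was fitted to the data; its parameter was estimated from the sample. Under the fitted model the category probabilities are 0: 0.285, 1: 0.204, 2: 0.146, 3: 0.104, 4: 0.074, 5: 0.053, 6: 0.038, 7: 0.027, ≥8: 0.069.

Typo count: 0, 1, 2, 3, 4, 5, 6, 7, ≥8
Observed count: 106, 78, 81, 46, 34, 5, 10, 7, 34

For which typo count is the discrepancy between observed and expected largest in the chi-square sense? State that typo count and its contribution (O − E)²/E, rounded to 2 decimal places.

5, 12.43

Expected counts E_i = n·p_i: 401×0.285 = 114.285, 401×0.204 = 81.804, 401×0.146 = 58.546, 401×0.104 = 41.704, 401×0.074 = 29.674, 401×0.053 = 21.253, 401×0.038 = 15.238, 401×0.027 = 10.827, 401×0.069 = 27.669.
χ² = (106−114.285)²/114.285 + (78−81.804)²/81.804 + (81−58.546)²/58.546 + (46−41.704)²/41.704 + (34−29.674)²/29.674 + (5−21.253)²/21.253 + (10−15.238)²/15.238 + (7−10.827)²/10.827 + (34−27.669)²/27.669
   = 0.601 + 0.177 + 8.612 + 0.443 + 0.631 + 12.429 + 1.801 + 1.353 + 1.449
The largest term is for 5: 12.43.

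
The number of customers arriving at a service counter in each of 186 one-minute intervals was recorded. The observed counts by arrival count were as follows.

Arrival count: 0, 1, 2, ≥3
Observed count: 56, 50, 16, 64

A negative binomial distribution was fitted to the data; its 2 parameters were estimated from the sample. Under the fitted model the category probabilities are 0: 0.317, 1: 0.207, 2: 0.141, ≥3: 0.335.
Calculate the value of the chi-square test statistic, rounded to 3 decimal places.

Expected counts E_i = n·p_i: 186×0.317 = 58.962, 186×0.207 = 38.502, 186×0.141 = 26.226, 186×0.335 = 62.31.
χ² = (56−58.962)²/58.962 + (50−38.502)²/38.502 + (16−26.226)²/26.226 + (64−62.31)²/62.31
   = 0.1488 + 3.4337 + 3.9873 + 0.0458
Sum = 7.616

7.616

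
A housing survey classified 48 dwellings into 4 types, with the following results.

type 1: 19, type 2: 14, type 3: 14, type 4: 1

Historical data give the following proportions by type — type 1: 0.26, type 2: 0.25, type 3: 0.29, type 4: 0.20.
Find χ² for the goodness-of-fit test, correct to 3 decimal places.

11.444

Expected counts E_i = n·p_i: 48×0.26 = 12.48, 48×0.25 = 12, 48×0.29 = 13.92, 48×0.20 = 9.6.
type 1: (19 − 12.48)²/12.48 = 42.5104/12.48 = 3.4063
type 2: (14 − 12)²/12 = 4/12 = 0.3333
type 3: (14 − 13.92)²/13.92 = 0.0064/13.92 = 0.0005
type 4: (1 − 9.6)²/9.6 = 73.96/9.6 = 7.7042
Sum = 11.444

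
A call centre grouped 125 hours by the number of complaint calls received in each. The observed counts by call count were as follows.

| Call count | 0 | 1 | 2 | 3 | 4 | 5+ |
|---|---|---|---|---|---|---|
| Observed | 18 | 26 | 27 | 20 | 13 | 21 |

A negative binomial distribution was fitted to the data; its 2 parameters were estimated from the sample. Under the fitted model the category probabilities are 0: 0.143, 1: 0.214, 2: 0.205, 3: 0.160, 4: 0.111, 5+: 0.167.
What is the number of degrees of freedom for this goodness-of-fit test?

3

There are k = 6 categories and 2 parameters estimated from the data, so df = 6 − 1 − 2 = 3.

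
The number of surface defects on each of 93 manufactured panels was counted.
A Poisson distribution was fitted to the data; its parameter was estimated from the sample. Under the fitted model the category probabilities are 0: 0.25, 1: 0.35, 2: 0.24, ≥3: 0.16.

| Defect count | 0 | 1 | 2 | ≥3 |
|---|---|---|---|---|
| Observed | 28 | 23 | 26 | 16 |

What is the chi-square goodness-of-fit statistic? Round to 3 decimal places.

Expected counts E_i = n·p_i: 93×0.25 = 23.25, 93×0.35 = 32.55, 93×0.24 = 22.32, 93×0.16 = 14.88.
χ² = (28−23.25)²/23.25 + (23−32.55)²/32.55 + (26−22.32)²/22.32 + (16−14.88)²/14.88
   = 0.9704 + 2.8019 + 0.6067 + 0.0843
Sum = 4.463

4.463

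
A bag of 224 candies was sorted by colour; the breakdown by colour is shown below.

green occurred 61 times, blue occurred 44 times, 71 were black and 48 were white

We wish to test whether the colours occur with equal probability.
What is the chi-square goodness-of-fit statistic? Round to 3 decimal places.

8.179

Under H₀ each category has probability 1/4, so each expected count is 224/4 = 56.
χ² = (61−56)²/56 + (44−56)²/56 + (71−56)²/56 + (48−56)²/56
   = 0.4464 + 2.5714 + 4.0179 + 1.1429
Sum = 8.179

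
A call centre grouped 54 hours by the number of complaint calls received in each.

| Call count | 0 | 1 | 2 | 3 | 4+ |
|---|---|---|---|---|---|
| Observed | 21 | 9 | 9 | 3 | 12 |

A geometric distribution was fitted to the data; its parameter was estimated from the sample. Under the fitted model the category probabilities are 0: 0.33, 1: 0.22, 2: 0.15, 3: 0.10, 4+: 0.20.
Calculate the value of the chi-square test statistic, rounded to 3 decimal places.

2.566

Expected counts E_i = n·p_i: 54×0.33 = 17.82, 54×0.22 = 11.88, 54×0.15 = 8.1, 54×0.10 = 5.4, 54×0.20 = 10.8.
0: (21 − 17.82)²/17.82 = 10.1124/17.82 = 0.5675
1: (9 − 11.88)²/11.88 = 8.2944/11.88 = 0.6982
2: (9 − 8.1)²/8.1 = 0.81/8.1 = 0.1000
3: (3 − 5.4)²/5.4 = 5.76/5.4 = 1.0667
4+: (12 − 10.8)²/10.8 = 1.44/10.8 = 0.1333
Sum = 2.566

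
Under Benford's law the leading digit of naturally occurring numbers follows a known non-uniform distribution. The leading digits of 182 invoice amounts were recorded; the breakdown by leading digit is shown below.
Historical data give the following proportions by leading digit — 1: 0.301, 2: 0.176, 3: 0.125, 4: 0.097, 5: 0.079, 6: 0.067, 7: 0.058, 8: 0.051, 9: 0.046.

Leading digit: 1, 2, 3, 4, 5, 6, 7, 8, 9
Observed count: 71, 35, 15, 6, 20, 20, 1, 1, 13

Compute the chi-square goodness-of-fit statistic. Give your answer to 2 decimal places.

Expected counts E_i = n·p_i: 182×0.301 = 54.782, 182×0.176 = 32.032, 182×0.125 = 22.75, 182×0.097 = 17.654, 182×0.079 = 14.378, 182×0.067 = 12.194, 182×0.058 = 10.556, 182×0.051 = 9.282, 182×0.046 = 8.372.
1: (71 − 54.782)²/54.782 = 263.023524/54.782 = 4.801
2: (35 − 32.032)²/32.032 = 8.809024/32.032 = 0.275
3: (15 − 22.75)²/22.75 = 60.0625/22.75 = 2.640
4: (6 − 17.654)²/17.654 = 135.815716/17.654 = 7.693
5: (20 − 14.378)²/14.378 = 31.606884/14.378 = 2.198
6: (20 − 12.194)²/12.194 = 60.933636/12.194 = 4.997
7: (1 − 10.556)²/10.556 = 91.317136/10.556 = 8.651
8: (1 − 9.282)²/9.282 = 68.591524/9.282 = 7.390
9: (13 − 8.372)²/8.372 = 21.418384/8.372 = 2.558
Sum = 41.20

41.20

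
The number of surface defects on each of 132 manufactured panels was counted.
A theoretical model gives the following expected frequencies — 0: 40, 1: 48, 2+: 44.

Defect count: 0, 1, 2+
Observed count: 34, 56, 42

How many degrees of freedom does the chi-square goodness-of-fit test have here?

2

There are k = 3 categories and no parameters were estimated from the data, so df = 3 − 1 = 2.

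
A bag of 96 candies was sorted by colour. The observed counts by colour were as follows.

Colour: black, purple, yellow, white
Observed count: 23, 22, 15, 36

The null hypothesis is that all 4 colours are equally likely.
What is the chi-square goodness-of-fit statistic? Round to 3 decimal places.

Under H₀ each category has probability 1/4, so each expected count is 96/4 = 24.
χ² = (23−24)²/24 + (22−24)²/24 + (15−24)²/24 + (36−24)²/24
   = 0.0417 + 0.1667 + 3.3750 + 6.0000
Sum = 9.583

9.583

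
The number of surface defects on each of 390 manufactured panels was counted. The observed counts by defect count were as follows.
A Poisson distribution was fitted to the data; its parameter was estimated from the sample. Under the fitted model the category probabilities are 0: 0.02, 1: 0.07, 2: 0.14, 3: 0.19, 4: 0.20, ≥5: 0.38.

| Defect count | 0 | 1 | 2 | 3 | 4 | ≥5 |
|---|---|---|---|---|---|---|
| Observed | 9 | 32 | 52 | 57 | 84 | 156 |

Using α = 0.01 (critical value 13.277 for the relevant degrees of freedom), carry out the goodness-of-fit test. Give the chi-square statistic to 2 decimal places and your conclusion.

5.94; do not reject

Expected counts E_i = n·p_i: 390×0.02 = 7.8, 390×0.07 = 27.3, 390×0.14 = 54.6, 390×0.19 = 74.1, 390×0.20 = 78, 390×0.38 = 148.2.
χ² = (9−7.8)²/7.8 + (32−27.3)²/27.3 + (52−54.6)²/54.6 + (57−74.1)²/74.1 + (84−78)²/78 + (156−148.2)²/148.2
   = 0.185 + 0.809 + 0.124 + 3.946 + 0.462 + 0.411
Sum = 5.94
df = 4. Since 5.94 < 13.277, we do not reject H₀.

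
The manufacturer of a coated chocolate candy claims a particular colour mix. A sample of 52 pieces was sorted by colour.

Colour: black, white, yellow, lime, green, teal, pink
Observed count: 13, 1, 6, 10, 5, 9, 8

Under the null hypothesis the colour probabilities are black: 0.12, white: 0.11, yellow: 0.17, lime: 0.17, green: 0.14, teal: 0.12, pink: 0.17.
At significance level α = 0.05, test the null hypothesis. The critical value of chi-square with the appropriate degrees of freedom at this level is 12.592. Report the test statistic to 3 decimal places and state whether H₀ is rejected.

14.297; reject

Expected counts E_i = n·p_i: 52×0.12 = 6.24, 52×0.11 = 5.72, 52×0.17 = 8.84, 52×0.17 = 8.84, 52×0.14 = 7.28, 52×0.12 = 6.24, 52×0.17 = 8.84.
χ² = (13−6.24)²/6.24 + (1−5.72)²/5.72 + (6−8.84)²/8.84 + (10−8.84)²/8.84 + (5−7.28)²/7.28 + (9−6.24)²/6.24 + (8−8.84)²/8.84
   = 7.3233 + 3.8948 + 0.9124 + 0.1522 + 0.7141 + 1.2208 + 0.0798
Sum = 14.297
df = 6. Since 14.297 > 12.592, we reject H₀.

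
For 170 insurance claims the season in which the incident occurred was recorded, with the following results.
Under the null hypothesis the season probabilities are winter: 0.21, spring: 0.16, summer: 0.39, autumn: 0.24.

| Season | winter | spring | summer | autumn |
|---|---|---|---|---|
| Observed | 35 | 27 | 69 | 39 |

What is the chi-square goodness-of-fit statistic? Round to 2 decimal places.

Expected counts E_i = n·p_i: 170×0.21 = 35.7, 170×0.16 = 27.2, 170×0.39 = 66.3, 170×0.24 = 40.8.
χ² = (35−35.7)²/35.7 + (27−27.2)²/27.2 + (69−66.3)²/66.3 + (39−40.8)²/40.8
   = 0.014 + 0.001 + 0.110 + 0.079
Sum = 0.20

0.20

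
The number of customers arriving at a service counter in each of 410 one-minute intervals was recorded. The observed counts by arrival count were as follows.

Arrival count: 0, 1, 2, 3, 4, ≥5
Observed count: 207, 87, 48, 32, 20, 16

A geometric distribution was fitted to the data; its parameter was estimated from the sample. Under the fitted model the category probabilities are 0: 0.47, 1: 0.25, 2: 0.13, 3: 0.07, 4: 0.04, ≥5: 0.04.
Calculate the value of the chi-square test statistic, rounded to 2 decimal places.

5.11

Expected counts E_i = n·p_i: 410×0.47 = 192.7, 410×0.25 = 102.5, 410×0.13 = 53.3, 410×0.07 = 28.7, 410×0.04 = 16.4, 410×0.04 = 16.4.
cat         O        E   (O−E)²/E
0         207    192.7      1.061
1          87    102.5      2.344
2          48     53.3      0.527
3          32     28.7      0.379
4          20     16.4      0.790
≥5         16     16.4      0.010
Sum = 5.11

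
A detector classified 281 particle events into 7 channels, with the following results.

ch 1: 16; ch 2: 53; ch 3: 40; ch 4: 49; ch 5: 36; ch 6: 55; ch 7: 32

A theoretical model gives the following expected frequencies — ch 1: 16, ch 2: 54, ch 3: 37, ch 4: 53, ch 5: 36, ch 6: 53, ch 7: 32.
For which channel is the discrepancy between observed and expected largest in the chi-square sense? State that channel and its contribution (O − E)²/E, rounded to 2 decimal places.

ch 4, 0.30

ch 1: (16 − 16)²/16 = 0/16 = 0.000
ch 2: (53 − 54)²/54 = 1/54 = 0.019
ch 3: (40 − 37)²/37 = 9/37 = 0.243
ch 4: (49 − 53)²/53 = 16/53 = 0.302
ch 5: (36 − 36)²/36 = 0/36 = 0.000
ch 6: (55 − 53)²/53 = 4/53 = 0.075
ch 7: (32 − 32)²/32 = 0/32 = 0.000
The largest term is for ch 4: 0.30.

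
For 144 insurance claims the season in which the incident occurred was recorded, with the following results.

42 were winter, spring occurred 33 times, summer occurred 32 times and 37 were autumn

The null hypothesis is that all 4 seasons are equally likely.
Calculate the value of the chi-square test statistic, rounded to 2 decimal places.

1.72

Expected count for each of the 4 categories: 144/4 = 36.
winter: (42 − 36)²/36 = 36/36 = 1.000
spring: (33 − 36)²/36 = 9/36 = 0.250
summer: (32 − 36)²/36 = 16/36 = 0.444
autumn: (37 − 36)²/36 = 1/36 = 0.028
Sum = 1.72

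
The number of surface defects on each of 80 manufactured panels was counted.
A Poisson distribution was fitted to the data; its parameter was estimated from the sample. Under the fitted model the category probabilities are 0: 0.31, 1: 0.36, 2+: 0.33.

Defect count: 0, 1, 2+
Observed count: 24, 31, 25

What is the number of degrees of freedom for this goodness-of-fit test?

There are k = 3 categories and 1 parameter estimated from the data, so df = 3 − 1 − 1 = 1.

1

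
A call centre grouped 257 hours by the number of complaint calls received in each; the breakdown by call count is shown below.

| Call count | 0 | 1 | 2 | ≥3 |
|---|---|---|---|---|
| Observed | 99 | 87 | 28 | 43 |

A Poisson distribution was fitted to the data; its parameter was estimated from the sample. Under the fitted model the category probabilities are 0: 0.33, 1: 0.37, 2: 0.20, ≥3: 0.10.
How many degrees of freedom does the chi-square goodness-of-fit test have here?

2

There are k = 4 categories and 1 parameter estimated from the data, so df = 4 − 1 − 1 = 2.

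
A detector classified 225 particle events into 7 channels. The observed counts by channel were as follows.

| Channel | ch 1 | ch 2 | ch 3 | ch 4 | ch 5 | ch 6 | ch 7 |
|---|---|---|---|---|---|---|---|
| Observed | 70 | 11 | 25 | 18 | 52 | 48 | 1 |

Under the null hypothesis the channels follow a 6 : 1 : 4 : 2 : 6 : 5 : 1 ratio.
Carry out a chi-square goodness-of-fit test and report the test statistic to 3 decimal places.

Ratio total = 25. Expected counts: 225×6/25 = 54, 225×1/25 = 9, 225×4/25 = 36, 225×2/25 = 18, 225×6/25 = 54, 225×5/25 = 45, 225×1/25 = 9.
ch 1: (70 − 54)²/54 = 256/54 = 4.7407
ch 2: (11 − 9)²/9 = 4/9 = 0.4444
ch 3: (25 − 36)²/36 = 121/36 = 3.3611
ch 4: (18 − 18)²/18 = 0/18 = 0.0000
ch 5: (52 − 54)²/54 = 4/54 = 0.0741
ch 6: (48 − 45)²/45 = 9/45 = 0.2000
ch 7: (1 − 9)²/9 = 64/9 = 7.1111
Sum = 15.931

15.931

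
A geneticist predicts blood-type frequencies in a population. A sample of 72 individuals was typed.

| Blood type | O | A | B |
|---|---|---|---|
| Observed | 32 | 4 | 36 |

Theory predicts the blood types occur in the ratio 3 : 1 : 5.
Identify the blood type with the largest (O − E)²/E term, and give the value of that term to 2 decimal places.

Ratio total = 9. Expected counts: 72×3/9 = 24, 72×1/9 = 8, 72×5/9 = 40.
cat         O        E   (O−E)²/E
O          32       24      2.667
A           4        8      2.000
B          36       40      0.400
The largest term is for O: 2.67.

O, 2.67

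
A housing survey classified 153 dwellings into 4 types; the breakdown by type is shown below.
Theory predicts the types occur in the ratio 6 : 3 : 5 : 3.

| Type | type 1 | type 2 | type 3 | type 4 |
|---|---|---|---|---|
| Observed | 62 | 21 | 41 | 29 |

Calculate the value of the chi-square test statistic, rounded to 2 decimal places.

3.02

Ratio total = 17. Expected counts: 153×6/17 = 54, 153×3/17 = 27, 153×5/17 = 45, 153×3/17 = 27.
type 1: (62 − 54)²/54 = 64/54 = 1.185
type 2: (21 − 27)²/27 = 36/27 = 1.333
type 3: (41 − 45)²/45 = 16/45 = 0.356
type 4: (29 − 27)²/27 = 4/27 = 0.148
Sum = 3.02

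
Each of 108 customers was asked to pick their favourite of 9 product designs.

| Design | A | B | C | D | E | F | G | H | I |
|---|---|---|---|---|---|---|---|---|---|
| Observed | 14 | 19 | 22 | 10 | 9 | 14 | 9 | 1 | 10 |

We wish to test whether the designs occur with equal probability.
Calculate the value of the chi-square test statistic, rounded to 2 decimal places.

Expected count for each of the 9 categories: 108/9 = 12.
χ² = (14−12)²/12 + (19−12)²/12 + (22−12)²/12 + (10−12)²/12 + (9−12)²/12 + (14−12)²/12 + (9−12)²/12 + (1−12)²/12 + (10−12)²/12
   = 0.333 + 4.083 + 8.333 + 0.333 + 0.750 + 0.333 + 0.750 + 10.083 + 0.333
Sum = 25.33

25.33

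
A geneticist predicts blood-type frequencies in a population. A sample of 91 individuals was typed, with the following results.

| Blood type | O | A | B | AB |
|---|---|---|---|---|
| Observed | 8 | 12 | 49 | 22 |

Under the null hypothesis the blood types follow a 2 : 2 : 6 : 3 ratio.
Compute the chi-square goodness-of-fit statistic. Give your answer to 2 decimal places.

4.07

Ratio total = 13. Expected counts: 91×2/13 = 14, 91×2/13 = 14, 91×6/13 = 42, 91×3/13 = 21.
χ² = (8−14)²/14 + (12−14)²/14 + (49−42)²/42 + (22−21)²/21
   = 2.571 + 0.286 + 1.167 + 0.048
Sum = 4.07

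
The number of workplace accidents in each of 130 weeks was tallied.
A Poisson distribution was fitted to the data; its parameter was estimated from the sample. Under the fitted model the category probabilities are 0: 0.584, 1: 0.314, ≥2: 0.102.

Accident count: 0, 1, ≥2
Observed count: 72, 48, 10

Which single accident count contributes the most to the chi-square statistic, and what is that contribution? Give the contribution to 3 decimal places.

1, 1.263

Expected counts E_i = n·p_i: 130×0.584 = 75.92, 130×0.314 = 40.82, 130×0.102 = 13.26.
cat         O        E   (O−E)²/E
0          72    75.92     0.2024
1          48    40.82     1.2629
≥2         10    13.26     0.8015
The largest term is for 1: 1.263.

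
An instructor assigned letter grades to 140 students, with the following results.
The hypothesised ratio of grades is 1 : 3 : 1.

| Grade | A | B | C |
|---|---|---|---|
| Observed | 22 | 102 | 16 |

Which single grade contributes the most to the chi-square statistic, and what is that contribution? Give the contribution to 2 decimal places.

Ratio total = 5. Expected counts: 140×1/5 = 28, 140×3/5 = 84, 140×1/5 = 28.
A: (22 − 28)²/28 = 36/28 = 1.286
B: (102 − 84)²/84 = 324/84 = 3.857
C: (16 − 28)²/28 = 144/28 = 5.143
The largest term is for C: 5.14.

C, 5.14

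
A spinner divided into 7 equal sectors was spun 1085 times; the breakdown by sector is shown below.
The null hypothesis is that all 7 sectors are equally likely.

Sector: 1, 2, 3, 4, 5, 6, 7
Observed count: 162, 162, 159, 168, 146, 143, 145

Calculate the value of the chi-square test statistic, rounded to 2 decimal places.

Under H₀ each category has probability 1/7, so each expected count is 1085/7 = 155.
cat         O        E   (O−E)²/E
1         162      155      0.316
2         162      155      0.316
3         159      155      0.103
4         168      155      1.090
5         146      155      0.523
6         143      155      0.929
7         145      155      0.645
Sum = 3.92

3.92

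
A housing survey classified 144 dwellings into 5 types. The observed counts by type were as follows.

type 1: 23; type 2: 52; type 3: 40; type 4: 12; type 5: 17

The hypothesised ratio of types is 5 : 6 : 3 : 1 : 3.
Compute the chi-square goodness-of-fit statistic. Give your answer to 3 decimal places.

22.267

Ratio total = 18. Expected counts: 144×5/18 = 40, 144×6/18 = 48, 144×3/18 = 24, 144×1/18 = 8, 144×3/18 = 24.
cat         O        E   (O−E)²/E
type 1     23       40     7.2250
type 2     52       48     0.3333
type 3     40       24    10.6667
type 4     12        8     2.0000
type 5     17       24     2.0417
Sum = 22.267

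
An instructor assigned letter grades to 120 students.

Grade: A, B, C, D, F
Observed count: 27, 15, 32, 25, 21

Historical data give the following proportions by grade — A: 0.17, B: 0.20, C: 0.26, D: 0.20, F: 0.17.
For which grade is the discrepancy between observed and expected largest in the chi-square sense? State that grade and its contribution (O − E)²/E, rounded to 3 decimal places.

B, 3.375

Expected counts E_i = n·p_i: 120×0.17 = 20.4, 120×0.20 = 24, 120×0.26 = 31.2, 120×0.20 = 24, 120×0.17 = 20.4.
cat         O        E   (O−E)²/E
A          27     20.4     2.1353
B          15       24     3.3750
C          32     31.2     0.0205
D          25       24     0.0417
F          21     20.4     0.0176
The largest term is for B: 3.375.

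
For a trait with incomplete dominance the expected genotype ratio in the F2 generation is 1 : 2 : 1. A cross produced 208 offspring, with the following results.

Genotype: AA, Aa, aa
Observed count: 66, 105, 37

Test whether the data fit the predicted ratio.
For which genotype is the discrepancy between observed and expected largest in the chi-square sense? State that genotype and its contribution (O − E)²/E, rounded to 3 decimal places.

aa, 4.327

Ratio total = 4. Expected counts: 208×1/4 = 52, 208×2/4 = 104, 208×1/4 = 52.
cat         O        E   (O−E)²/E
AA         66       52     3.7692
Aa        105      104     0.0096
aa         37       52     4.3269
The largest term is for aa: 4.327.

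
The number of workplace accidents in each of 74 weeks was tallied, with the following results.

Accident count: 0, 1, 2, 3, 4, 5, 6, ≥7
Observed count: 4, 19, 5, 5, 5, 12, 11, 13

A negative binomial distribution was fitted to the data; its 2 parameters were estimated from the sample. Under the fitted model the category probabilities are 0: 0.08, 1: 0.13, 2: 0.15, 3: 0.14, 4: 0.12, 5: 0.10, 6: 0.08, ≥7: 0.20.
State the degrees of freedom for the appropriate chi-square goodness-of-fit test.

5

There are k = 8 categories and 2 parameters estimated from the data, so df = 8 − 1 − 2 = 5.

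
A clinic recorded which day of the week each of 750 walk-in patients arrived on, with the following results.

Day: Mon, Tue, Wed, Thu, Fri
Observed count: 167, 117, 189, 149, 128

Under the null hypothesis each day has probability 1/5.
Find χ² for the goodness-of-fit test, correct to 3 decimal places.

22.560

Expected count for each of the 5 categories: 750/5 = 150.
Mon: (167 − 150)²/150 = 289/150 = 1.9267
Tue: (117 − 150)²/150 = 1089/150 = 7.2600
Wed: (189 − 150)²/150 = 1521/150 = 10.1400
Thu: (149 − 150)²/150 = 1/150 = 0.0067
Fri: (128 − 150)²/150 = 484/150 = 3.2267
Sum = 22.560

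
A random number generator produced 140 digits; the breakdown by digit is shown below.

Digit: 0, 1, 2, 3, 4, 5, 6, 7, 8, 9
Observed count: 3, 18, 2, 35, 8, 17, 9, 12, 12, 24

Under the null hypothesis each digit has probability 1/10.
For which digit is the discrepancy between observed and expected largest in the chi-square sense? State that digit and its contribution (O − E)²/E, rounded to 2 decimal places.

3, 31.50

Under H₀ each category has probability 1/10, so each expected count is 140/10 = 14.
0: (3 − 14)²/14 = 121/14 = 8.643
1: (18 − 14)²/14 = 16/14 = 1.143
2: (2 − 14)²/14 = 144/14 = 10.286
3: (35 − 14)²/14 = 441/14 = 31.500
4: (8 − 14)²/14 = 36/14 = 2.571
5: (17 − 14)²/14 = 9/14 = 0.643
6: (9 − 14)²/14 = 25/14 = 1.786
7: (12 − 14)²/14 = 4/14 = 0.286
8: (12 − 14)²/14 = 4/14 = 0.286
9: (24 − 14)²/14 = 100/14 = 7.143
The largest term is for 3: 31.50.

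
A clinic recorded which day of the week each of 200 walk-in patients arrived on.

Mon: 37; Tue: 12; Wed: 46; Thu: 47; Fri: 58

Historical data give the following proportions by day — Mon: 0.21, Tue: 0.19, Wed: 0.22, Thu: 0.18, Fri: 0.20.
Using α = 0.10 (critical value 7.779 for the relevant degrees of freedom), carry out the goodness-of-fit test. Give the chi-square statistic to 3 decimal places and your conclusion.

Expected counts E_i = n·p_i: 200×0.21 = 42, 200×0.19 = 38, 200×0.22 = 44, 200×0.18 = 36, 200×0.20 = 40.
χ² = (37−42)²/42 + (12−38)²/38 + (46−44)²/44 + (47−36)²/36 + (58−40)²/40
   = 0.5952 + 17.7895 + 0.0909 + 3.3611 + 8.1000
Sum = 29.937
df = 4. Since 29.937 > 7.779, we reject H₀.

29.937; reject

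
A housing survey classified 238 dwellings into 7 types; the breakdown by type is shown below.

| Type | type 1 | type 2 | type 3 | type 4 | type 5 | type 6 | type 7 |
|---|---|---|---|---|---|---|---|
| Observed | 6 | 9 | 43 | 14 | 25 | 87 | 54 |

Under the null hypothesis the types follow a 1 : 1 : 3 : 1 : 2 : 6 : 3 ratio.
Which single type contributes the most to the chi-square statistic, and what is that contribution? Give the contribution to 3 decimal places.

Ratio total = 17. Expected counts: 238×1/17 = 14, 238×1/17 = 14, 238×3/17 = 42, 238×1/17 = 14, 238×2/17 = 28, 238×6/17 = 84, 238×3/17 = 42.
χ² = (6−14)²/14 + (9−14)²/14 + (43−42)²/42 + (14−14)²/14 + (25−28)²/28 + (87−84)²/84 + (54−42)²/42
   = 4.5714 + 1.7857 + 0.0238 + 0.0000 + 0.3214 + 0.1071 + 3.4286
The largest term is for type 1: 4.571.

type 1, 4.571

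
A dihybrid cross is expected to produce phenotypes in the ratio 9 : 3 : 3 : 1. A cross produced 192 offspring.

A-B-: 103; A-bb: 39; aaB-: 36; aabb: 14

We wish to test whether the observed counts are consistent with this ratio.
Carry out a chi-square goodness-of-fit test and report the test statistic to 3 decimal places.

Ratio total = 16. Expected counts: 192×9/16 = 108, 192×3/16 = 36, 192×3/16 = 36, 192×1/16 = 12.
A-B-: (103 − 108)²/108 = 25/108 = 0.2315
A-bb: (39 − 36)²/36 = 9/36 = 0.2500
aaB-: (36 − 36)²/36 = 0/36 = 0.0000
aabb: (14 − 12)²/12 = 4/12 = 0.3333
Sum = 0.815

0.815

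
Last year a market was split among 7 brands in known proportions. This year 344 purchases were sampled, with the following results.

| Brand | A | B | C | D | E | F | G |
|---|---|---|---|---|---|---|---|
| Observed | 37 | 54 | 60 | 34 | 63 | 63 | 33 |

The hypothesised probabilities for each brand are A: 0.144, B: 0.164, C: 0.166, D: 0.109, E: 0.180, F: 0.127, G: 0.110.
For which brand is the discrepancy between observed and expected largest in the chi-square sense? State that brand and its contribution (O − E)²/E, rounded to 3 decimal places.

Expected counts E_i = n·p_i: 344×0.144 = 49.536, 344×0.164 = 56.416, 344×0.166 = 57.104, 344×0.109 = 37.496, 344×0.180 = 61.92, 344×0.127 = 43.688, 344×0.110 = 37.84.
A: (37 − 49.536)²/49.536 = 157.151296/49.536 = 3.1725
B: (54 − 56.416)²/56.416 = 5.837056/56.416 = 0.1035
C: (60 − 57.104)²/57.104 = 8.386816/57.104 = 0.1469
D: (34 − 37.496)²/37.496 = 12.222016/37.496 = 0.3260
E: (63 − 61.92)²/61.92 = 1.1664/61.92 = 0.0188
F: (63 − 43.688)²/43.688 = 372.953344/43.688 = 8.5367
G: (33 − 37.84)²/37.84 = 23.4256/37.84 = 0.6191
The largest term is for F: 8.537.

F, 8.537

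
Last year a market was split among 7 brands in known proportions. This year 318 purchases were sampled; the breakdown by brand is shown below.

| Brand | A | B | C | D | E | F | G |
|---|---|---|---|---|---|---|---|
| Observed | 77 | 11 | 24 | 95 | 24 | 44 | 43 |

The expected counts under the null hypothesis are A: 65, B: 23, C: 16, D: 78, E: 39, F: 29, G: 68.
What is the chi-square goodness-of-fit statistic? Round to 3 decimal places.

38.900

A: (77 − 65)²/65 = 144/65 = 2.2154
B: (11 − 23)²/23 = 144/23 = 6.2609
C: (24 − 16)²/16 = 64/16 = 4.0000
D: (95 − 78)²/78 = 289/78 = 3.7051
E: (24 − 39)²/39 = 225/39 = 5.7692
F: (44 − 29)²/29 = 225/29 = 7.7586
G: (43 − 68)²/68 = 625/68 = 9.1912
Sum = 38.900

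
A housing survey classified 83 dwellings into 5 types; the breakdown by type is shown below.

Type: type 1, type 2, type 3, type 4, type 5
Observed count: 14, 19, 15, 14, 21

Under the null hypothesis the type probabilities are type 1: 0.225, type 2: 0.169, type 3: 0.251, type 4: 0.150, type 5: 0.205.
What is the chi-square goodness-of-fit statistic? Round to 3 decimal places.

Expected counts E_i = n·p_i: 83×0.225 = 18.675, 83×0.169 = 14.027, 83×0.251 = 20.833, 83×0.150 = 12.45, 83×0.205 = 17.015.
cat         O        E   (O−E)²/E
type 1     14   18.675     1.1703
type 2     19   14.027     1.7631
type 3     15   20.833     1.6332
type 4     14    12.45     0.1930
type 5     21   17.015     0.9333
Sum = 5.693

5.693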